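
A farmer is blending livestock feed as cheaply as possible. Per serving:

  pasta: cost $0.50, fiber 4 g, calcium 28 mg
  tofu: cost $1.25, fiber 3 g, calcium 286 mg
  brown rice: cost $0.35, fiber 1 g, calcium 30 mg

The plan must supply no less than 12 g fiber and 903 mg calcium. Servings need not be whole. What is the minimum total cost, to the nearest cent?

At the optimum either one food covers both requirements or two foods hit both targets exactly; no other combination can be cheaper.
pasta only: max(12/4, 903/28) = 32.25 servings → $16.12.
tofu only: max(12/3, 903/286) = 4 servings → $5.00.
brown rice only: max(12/1, 903/30) = 30.1 servings → $10.54.
pasta + tofu with both tight: 0.6821 servings and 3.091 servings → $4.20.
pasta + brown rice: intersection lies outside the first quadrant.
tofu + brown rice with both tight: 2.77 servings and 3.689 servings → $4.75.
So the least-cost plan costs $4.20.

$4.20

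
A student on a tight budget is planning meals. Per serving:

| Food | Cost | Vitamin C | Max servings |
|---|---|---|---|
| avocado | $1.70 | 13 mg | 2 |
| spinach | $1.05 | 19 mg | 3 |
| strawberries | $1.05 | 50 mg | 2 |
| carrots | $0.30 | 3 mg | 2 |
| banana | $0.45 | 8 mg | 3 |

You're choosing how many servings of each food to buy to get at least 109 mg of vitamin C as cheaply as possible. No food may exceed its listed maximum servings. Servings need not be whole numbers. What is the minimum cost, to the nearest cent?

Cost per mg of vitamin C: strawberries $0.0210, spinach $0.0553, banana $0.0563, carrots $0.1000, avocado $0.1308.
Take 2 servings of strawberries: +100.0 mg vitamin C for $2.10 (total $2.10, still need 9.0 mg).
Take 0.4737 servings of spinach: +9.0 mg vitamin C for $0.50 (total $2.60, still need 0.0 mg).
Filling from the cheapest source first is optimal under one linear minimum: $2.60.

$2.60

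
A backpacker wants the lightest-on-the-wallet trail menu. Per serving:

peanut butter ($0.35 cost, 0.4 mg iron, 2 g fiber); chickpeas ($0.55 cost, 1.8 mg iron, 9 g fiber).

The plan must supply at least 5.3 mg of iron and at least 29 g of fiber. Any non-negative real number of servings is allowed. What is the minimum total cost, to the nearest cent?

$1.77

A basic optimal solution has at most two foods positive. Try each food alone and each pair with both targets met exactly.
peanut butter only: max(5.3/0.4, 29/2) = 14.5 servings → $5.08.
chickpeas only: max(5.3/1.8, 29/9) = 3.222 servings → $1.77.
peanut butter + chickpeas (both tight): parallel constraints — no distinct corner.
So the least-cost plan costs $1.77.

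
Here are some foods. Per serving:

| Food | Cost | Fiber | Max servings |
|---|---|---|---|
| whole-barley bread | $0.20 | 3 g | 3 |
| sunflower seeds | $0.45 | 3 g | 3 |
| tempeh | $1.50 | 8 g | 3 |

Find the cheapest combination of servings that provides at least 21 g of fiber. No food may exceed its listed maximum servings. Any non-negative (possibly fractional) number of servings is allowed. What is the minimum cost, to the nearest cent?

$2.51

Cost per g of fiber: whole-barley bread $0.0667, sunflower seeds $0.1500, tempeh $0.1875.
Take 3 servings of whole-barley bread: +9.0 g fiber for $0.60 (total $0.60, still need 12.0 g).
Take 3 servings of sunflower seeds: +9.0 g fiber for $1.35 (total $1.95, still need 3.0 g).
Take 0.375 servings of tempeh: +3.0 g fiber for $0.56 (total $2.51, still need 0.0 g).
Filling from the cheapest source first is optimal under one linear minimum: $2.51.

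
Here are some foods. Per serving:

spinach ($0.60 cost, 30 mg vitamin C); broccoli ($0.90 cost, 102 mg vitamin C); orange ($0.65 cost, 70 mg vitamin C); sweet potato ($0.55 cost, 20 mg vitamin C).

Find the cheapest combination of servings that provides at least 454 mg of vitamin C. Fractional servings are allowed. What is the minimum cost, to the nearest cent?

Cost per mg of vitamin C: broccoli $0.0088, orange $0.0093, spinach $0.0200, sweet potato $0.0275.
With no serving limits, use only broccoli: 454 mg / 102 mg = 4.451 servings × $0.90 = $4.01.

$4.01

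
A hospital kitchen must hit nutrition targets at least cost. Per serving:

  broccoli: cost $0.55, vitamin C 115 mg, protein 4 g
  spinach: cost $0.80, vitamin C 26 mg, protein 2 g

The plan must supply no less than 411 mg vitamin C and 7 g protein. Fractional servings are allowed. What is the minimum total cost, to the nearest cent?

The cheapest plan sits at a corner of the feasible region — with two constraints it uses at most two foods.
broccoli only: max(411/115, 7/4) = 3.574 servings → $1.97.
spinach only: max(411/26, 7/2) = 15.81 servings → $12.65.
broccoli + spinach: intersection lies outside the first quadrant.
The minimum over all feasible corners is $1.97.

$1.97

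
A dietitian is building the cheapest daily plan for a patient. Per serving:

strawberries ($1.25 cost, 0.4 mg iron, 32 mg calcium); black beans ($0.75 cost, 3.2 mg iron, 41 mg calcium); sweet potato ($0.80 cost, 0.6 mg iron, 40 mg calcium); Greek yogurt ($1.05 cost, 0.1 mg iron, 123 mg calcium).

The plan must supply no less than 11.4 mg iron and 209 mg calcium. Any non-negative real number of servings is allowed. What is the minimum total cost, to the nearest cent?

This is a tiny linear program; its minimum lies at a vertex of the feasible set. List the vertices and price them.
strawberries only: max(11.4/0.4, 209/32) = 28.5 servings → $35.62.
black beans only: max(11.4/3.2, 209/41) = 5.098 servings → $3.82.
sweet potato only: max(11.4/0.6, 209/40) = 19 servings → $15.20.
Greek yogurt only: max(11.4/0.1, 209/123) = 114 servings → $119.70.
strawberries + black beans with both tight: 2.342 servings and 3.27 servings → $5.38.
strawberries + sweet potato: the both-tight solution has a negative serving — not a feasible corner.
strawberries + Greek yogurt: intersection lies outside the first quadrant.
black beans + sweet potato with both tight: 3.197 servings and 1.948 servings → $3.96.
black beans + Greek yogurt with both tight: 3.546 servings and 0.5171 servings → $3.20.
sweet potato + Greek yogurt with both targets exact would need a negative amount; discard.
Cheapest feasible corner: $3.20.

$3.20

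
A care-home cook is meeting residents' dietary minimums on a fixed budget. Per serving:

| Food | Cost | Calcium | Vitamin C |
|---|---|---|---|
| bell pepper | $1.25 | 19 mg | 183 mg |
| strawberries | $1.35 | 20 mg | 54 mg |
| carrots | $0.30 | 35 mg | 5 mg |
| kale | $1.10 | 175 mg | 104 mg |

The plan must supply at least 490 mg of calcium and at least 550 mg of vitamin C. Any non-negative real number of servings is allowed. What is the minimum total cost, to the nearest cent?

Check every corner: each single food scaled to meet both minima, and each pair solved so both constraints bind.
bell pepper only: max(490/19, 550/183) = 25.79 servings → $32.24.
strawberries only: max(490/20, 550/54) = 24.5 servings → $33.08.
carrots only: max(490/35, 550/5) = 110 servings → $33.00.
kale only: max(490/175, 550/104) = 5.288 servings → $5.82.
bell pepper + strawberries: intersection lies outside the first quadrant.
bell pepper + carrots with both tight: 2.662 servings and 12.55 servings → $7.09.
bell pepper + kale with both tight: 1.507 servings and 2.636 servings → $4.78.
strawberries + carrots with both tight: 9.385 servings and 8.637 servings → $15.26.
strawberries + kale with both tight: 6.145 servings and 2.098 servings → $10.60.
carrots + kale: the both-tight solution has a negative serving — not a feasible corner.
Cheapest feasible corner: $4.78.

$4.78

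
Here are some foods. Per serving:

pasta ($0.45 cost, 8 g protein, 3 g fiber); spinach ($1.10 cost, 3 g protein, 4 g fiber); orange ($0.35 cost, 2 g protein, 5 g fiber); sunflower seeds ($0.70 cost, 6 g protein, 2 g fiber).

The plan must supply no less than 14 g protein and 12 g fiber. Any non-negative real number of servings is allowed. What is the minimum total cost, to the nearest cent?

$1.16

pasta only: max(14/8, 12/3) = 4 servings → $1.80.
spinach only: max(14/3, 12/4) = 4.667 servings → $5.13.
orange only: max(14/2, 12/5) = 7 servings → $2.45.
sunflower seeds only: max(14/6, 12/2) = 6 servings → $4.20.
pasta + spinach with both tight: 0.8696 servings and 2.348 servings → $2.97.
pasta + orange with both tight: 1.353 servings and 1.588 servings → $1.16.
pasta + sunflower seeds: the both-tight solution has a negative serving — not a feasible corner.
spinach + orange with both targets exact would need a negative amount; discard.
spinach + sunflower seeds with both tight: 2.444 servings and 1.111 servings → $3.47.
orange + sunflower seeds with both tight: 1.692 servings and 1.769 servings → $1.83.
The minimum over all feasible corners is $1.16.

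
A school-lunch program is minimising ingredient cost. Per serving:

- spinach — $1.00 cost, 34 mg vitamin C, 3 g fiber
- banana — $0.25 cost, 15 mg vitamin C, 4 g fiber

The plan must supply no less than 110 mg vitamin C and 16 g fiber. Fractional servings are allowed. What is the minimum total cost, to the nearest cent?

Minimising a linear cost over {vitamin C ≥ 110, fiber ≥ 16, servings ≥ 0} — the optimum is at a vertex, using one or two foods.
spinach only: max(110/34, 16/3) = 5.333 servings → $5.33.
banana only: max(110/15, 16/4) = 7.333 servings → $1.83.
spinach + banana with both tight: 2.198 servings and 2.352 servings → $2.79.
Cheapest feasible corner: $1.83.

$1.83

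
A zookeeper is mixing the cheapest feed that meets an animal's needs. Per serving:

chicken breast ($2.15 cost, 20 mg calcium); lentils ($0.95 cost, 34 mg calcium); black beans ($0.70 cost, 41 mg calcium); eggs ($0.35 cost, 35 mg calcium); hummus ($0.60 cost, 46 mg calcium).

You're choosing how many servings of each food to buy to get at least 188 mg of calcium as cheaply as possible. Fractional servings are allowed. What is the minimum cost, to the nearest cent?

Cost per mg of calcium: eggs $0.0100, hummus $0.0130, black beans $0.0171, lentils $0.0279, chicken breast $0.1075.
With no serving limits, use only eggs: 188 mg / 35 mg = 5.371 servings × $0.35 = $1.88.

$1.88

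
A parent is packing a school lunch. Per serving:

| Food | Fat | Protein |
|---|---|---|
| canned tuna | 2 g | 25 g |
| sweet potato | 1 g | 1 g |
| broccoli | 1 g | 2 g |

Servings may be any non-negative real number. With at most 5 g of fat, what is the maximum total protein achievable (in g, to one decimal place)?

62.5 g

Protein per g fat: canned tuna 12.5, broccoli 2, sweet potato 1.
With no serving limits, spend the whole fat allowance on canned tuna: 5 g / 2 g × 25 g = 62.5 g.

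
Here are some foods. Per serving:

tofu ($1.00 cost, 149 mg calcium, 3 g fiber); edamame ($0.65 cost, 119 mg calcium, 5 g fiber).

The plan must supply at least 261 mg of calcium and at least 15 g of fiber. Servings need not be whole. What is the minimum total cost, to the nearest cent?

At the optimum either one food covers both requirements or two foods hit both targets exactly; no other combination can be cheaper.
tofu only: max(261/149, 15/3) = 5 servings → $5.00.
edamame only: max(261/119, 15/5) = 3 servings → $1.95.
tofu + edamame with both targets exact would need a negative amount; discard.
Cheapest feasible corner: $1.95.

$1.95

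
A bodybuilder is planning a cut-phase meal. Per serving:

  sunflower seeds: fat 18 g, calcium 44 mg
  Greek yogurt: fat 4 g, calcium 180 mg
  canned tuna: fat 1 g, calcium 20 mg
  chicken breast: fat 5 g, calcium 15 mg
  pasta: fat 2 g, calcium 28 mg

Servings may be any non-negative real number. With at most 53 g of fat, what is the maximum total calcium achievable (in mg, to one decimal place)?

2385.0 mg

Calcium per g fat: Greek yogurt 45, canned tuna 20, pasta 14, chicken breast 3, sunflower seeds 2.444.
With no serving limits, spend the whole fat allowance on Greek yogurt: 53 g / 4 g × 180 mg = 2385.0 mg.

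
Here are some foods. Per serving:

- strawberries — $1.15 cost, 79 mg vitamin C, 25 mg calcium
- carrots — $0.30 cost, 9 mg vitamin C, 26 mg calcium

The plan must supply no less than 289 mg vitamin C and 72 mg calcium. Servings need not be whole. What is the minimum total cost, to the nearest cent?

An LP optimum is at a vertex; with two nutrient constraints at most two foods are used. Check each candidate.
strawberries only: max(289/79, 72/25) = 3.658 servings → $4.21.
carrots only: max(289/9, 72/26) = 32.11 servings → $9.63.
strawberries + carrots with both targets exact would need a negative amount; discard.
So the least-cost plan costs $4.21.

$4.21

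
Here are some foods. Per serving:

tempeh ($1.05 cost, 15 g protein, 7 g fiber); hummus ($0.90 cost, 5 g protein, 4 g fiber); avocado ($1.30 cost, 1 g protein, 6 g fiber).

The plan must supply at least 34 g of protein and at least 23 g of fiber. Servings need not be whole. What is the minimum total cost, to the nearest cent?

For a min-cost LP with two ≥-constraints, a basic feasible solution has at most two positive variables.
tempeh only: max(34/15, 23/7) = 3.286 servings → $3.45.
hummus only: max(34/5, 23/4) = 6.8 servings → $6.12.
avocado only: max(34/1, 23/6) = 34 servings → $44.20.
tempeh + hummus with both tight: 0.84 servings and 4.28 servings → $4.73.
tempeh + avocado with both tight: 2.181 servings and 1.289 servings → $3.97.
hummus + avocado with both targets exact would need a negative amount; discard.
So the least-cost plan costs $3.45.

$3.45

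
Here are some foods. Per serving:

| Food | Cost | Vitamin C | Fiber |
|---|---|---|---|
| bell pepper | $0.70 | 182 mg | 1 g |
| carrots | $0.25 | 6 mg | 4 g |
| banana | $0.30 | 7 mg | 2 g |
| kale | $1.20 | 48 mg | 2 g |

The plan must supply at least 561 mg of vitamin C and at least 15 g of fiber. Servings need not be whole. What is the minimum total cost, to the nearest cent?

$2.84

Two binding constraints pin down two serving amounts, so the optimal mix uses at most two foods. The candidates are each food alone (scaled to the tighter of vitamin C/fiber) and each pair with both constraints tight.
bell pepper only: max(561/182, 15/1) = 15 servings → $10.50.
carrots only: max(561/6, 15/4) = 93.5 servings → $23.38.
banana only: max(561/7, 15/2) = 80.14 servings → $24.04.
kale only: max(561/48, 15/2) = 11.69 servings → $14.03.
bell pepper + carrots with both tight: 2.983 servings and 3.004 servings → $2.84.
bell pepper + banana with both tight: 2.849 servings and 6.076 servings → $3.82.
bell pepper + kale with both tight: 1.272 servings and 6.864 servings → $9.13.
carrots + banana: intersection lies outside the first quadrant.
carrots + kale: the both-tight solution has a negative serving — not a feasible corner.
banana + kale with both targets exact would need a negative amount; discard.
The minimum over all feasible corners is $2.84.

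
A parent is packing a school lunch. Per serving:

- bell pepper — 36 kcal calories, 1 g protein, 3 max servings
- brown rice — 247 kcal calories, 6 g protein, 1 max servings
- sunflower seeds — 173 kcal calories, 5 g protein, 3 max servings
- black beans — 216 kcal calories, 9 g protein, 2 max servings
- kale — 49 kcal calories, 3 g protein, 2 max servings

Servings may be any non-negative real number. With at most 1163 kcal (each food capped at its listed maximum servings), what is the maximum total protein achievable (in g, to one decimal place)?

Protein per kcal: kale 0.06122, black beans 0.04167, sunflower seeds 0.0289, bell pepper 0.02778, brown rice 0.02429.
Take 2 servings of kale: uses 98 kcal, +6.0 g protein (running total 6.0 g).
Take 2 servings of black beans: uses 432 kcal, +18.0 g protein (running total 24.0 g).
Take 3 servings of sunflower seeds: uses 519 kcal, +15.0 g protein (running total 39.0 g).
Take 3 servings of bell pepper: uses 108 kcal, +3.0 g protein (running total 42.0 g).
Take 0.02429 servings of brown rice: uses 6 kcal, +0.1 g protein (running total 42.1 g).
Greedy by best ratio exhausts the calories allowance optimally: 42.1 g.

42.1 g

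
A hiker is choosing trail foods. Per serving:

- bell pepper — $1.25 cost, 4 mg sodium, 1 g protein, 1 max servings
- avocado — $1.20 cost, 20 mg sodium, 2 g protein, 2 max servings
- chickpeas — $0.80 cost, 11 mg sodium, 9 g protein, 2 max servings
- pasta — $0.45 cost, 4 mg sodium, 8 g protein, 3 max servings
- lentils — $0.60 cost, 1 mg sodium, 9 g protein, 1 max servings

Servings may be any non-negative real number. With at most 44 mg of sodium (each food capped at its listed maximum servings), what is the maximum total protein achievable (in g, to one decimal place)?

52.5 g

Protein per mg sodium: lentils 9, pasta 2, chickpeas 0.8182, bell pepper 0.25, avocado 0.1.
Take 1 serving of lentils: uses 1 mg sodium, +9.0 g protein (running total 9.0 g).
Take 3 servings of pasta: uses 12 mg sodium, +24.0 g protein (running total 33.0 g).
Take 2 servings of chickpeas: uses 22 mg sodium, +18.0 g protein (running total 51.0 g).
Take 1 serving of bell pepper: uses 4 mg sodium, +1.0 g protein (running total 52.0 g).
Take 0.25 servings of avocado: uses 5 mg sodium, +0.5 g protein (running total 52.5 g).
Filling greedily by protein-per-mg sodium is optimal for one linear limit, giving 52.5 g.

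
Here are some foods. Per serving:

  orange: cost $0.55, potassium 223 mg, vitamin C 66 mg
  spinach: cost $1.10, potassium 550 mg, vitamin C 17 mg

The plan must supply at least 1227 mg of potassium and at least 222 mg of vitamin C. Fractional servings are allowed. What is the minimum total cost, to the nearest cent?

$2.78

This is a tiny linear program; its minimum lies at a vertex of the feasible set. List the vertices and price them.
orange only: max(1227/223, 222/66) = 5.502 servings → $3.03.
spinach only: max(1227/550, 222/17) = 13.06 servings → $14.36.
orange + spinach with both tight: 3.114 servings and 0.9682 servings → $2.78.
The minimum over all feasible corners is $2.78.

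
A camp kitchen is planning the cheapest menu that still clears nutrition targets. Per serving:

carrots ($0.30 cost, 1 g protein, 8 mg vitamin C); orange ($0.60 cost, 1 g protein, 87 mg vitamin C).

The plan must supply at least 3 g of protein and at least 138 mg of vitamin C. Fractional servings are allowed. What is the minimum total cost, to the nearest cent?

$1.33

Check every corner: each single food scaled to meet both minima, and each pair solved so both constraints bind.
carrots only: max(3/1, 138/8) = 17.25 servings → $5.17.
orange only: max(3/1, 138/87) = 3 servings → $1.80.
carrots + orange with both tight: 1.557 servings and 1.443 servings → $1.33.
Cheapest feasible corner: $1.33.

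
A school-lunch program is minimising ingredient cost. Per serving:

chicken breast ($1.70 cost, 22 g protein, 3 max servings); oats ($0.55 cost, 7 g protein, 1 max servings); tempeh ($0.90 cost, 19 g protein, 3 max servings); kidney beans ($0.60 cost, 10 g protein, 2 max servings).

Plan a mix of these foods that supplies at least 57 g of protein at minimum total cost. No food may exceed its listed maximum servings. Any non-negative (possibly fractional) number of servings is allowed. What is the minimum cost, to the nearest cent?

Cost per g of protein: tempeh $0.0474, kidney beans $0.0600, chicken breast $0.0773, oats $0.0786.
Take 3 servings of tempeh: +57.0 g protein for $2.70 (total $2.70, still need 0.0 g).
Greedy by cheapest-per-g is optimal for a single linear constraint, so the minimum cost is $2.70.

$2.70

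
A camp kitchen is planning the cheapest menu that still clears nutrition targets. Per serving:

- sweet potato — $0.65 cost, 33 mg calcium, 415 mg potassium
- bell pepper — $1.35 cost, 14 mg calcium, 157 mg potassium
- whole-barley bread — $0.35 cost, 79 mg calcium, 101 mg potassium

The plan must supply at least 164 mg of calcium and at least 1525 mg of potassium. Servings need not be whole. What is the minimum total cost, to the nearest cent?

$2.50

At the optimum either one food covers both requirements or two foods hit both targets exactly; no other combination can be cheaper.
sweet potato only: max(164/33, 1525/415) = 4.97 servings → $3.23.
bell pepper only: max(164/14, 1525/157) = 11.71 servings → $15.81.
whole-barley bread only: max(164/79, 1525/101) = 15.1 servings → $5.28.
sweet potato + bell pepper: intersection lies outside the first quadrant.
sweet potato + whole-barley bread with both tight: 3.528 servings and 0.6022 servings → $2.50.
bell pepper + whole-barley bread with both tight: 9.456 servings and 0.4002 servings → $12.91.
So the least-cost plan costs $2.50.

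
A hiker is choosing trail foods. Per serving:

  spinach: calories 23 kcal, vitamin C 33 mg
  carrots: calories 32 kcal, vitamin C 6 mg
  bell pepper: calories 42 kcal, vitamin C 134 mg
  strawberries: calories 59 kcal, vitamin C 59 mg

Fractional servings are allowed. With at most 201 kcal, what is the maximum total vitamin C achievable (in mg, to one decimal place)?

Vitamin C per kcal: bell pepper 3.19, spinach 1.435, strawberries 1, carrots 0.1875.
With no serving limits, spend the whole calories allowance on bell pepper: 201 kcal / 42 kcal × 134 mg = 641.3 mg.

641.3 mg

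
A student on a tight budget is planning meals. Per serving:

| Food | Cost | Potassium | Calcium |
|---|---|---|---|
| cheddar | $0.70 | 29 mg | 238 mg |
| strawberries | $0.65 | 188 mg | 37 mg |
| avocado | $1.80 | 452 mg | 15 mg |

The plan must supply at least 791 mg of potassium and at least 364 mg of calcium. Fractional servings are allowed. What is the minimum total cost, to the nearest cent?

An LP optimum is at a vertex; with two nutrient constraints at most two foods are used. Check each candidate.
cheddar only: max(791/29, 364/238) = 27.28 servings → $19.09.
strawberries only: max(791/188, 364/37) = 9.838 servings → $6.39.
avocado only: max(791/452, 364/15) = 24.27 servings → $43.68.
cheddar + strawberries with both tight: 0.8968 servings and 4.069 servings → $3.27.
cheddar + avocado with both tight: 1.425 servings and 1.659 servings → $3.98.
strawberries + avocado: the both-tight solution has a negative serving — not a feasible corner.
So the least-cost plan costs $3.27.

$3.27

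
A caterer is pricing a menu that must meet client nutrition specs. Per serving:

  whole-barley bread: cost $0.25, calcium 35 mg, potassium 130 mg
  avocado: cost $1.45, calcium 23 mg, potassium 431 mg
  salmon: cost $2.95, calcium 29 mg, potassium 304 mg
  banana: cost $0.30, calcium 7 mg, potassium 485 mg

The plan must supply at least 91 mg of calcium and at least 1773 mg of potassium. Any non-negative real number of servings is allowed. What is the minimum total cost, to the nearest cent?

$1.43

An LP optimum is at a vertex; with two nutrient constraints at most two foods are used. Check each candidate.
whole-barley bread only: max(91/35, 1773/130) = 13.64 servings → $3.41.
avocado only: max(91/23, 1773/431) = 4.114 servings → $5.96.
salmon only: max(91/29, 1773/304) = 5.832 servings → $17.21.
banana only: max(91/7, 1773/485) = 13 servings → $3.90.
whole-barley bread + avocado: intersection lies outside the first quadrant.
whole-barley bread + salmon with both targets exact would need a negative amount; discard.
whole-barley bread + banana with both tight: 1.975 servings and 3.126 servings → $1.43.
avocado + salmon: intersection lies outside the first quadrant.
avocado + banana with both tight: 3.898 servings and 0.1914 servings → $5.71.
salmon + banana with both tight: 2.658 servings and 1.99 servings → $8.44.
Cheapest feasible corner: $1.43.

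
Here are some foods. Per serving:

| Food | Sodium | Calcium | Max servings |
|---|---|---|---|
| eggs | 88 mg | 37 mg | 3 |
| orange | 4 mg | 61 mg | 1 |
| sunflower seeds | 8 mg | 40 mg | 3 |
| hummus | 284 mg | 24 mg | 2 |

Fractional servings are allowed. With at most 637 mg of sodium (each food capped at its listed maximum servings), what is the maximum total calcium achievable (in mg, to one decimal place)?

321.2 mg

Calcium per mg sodium: orange 15.25, sunflower seeds 5, eggs 0.4205, hummus 0.08451.
Take 1 serving of orange: uses 4 mg sodium, +61.0 mg calcium (running total 61.0 mg).
Take 3 servings of sunflower seeds: uses 24 mg sodium, +120.0 mg calcium (running total 181.0 mg).
Take 3 servings of eggs: uses 264 mg sodium, +111.0 mg calcium (running total 292.0 mg).
Take 1.215 servings of hummus: uses 345 mg sodium, +29.2 mg calcium (running total 321.2 mg).
Filling greedily by calcium-per-mg sodium is optimal for one linear limit, giving 321.2 mg.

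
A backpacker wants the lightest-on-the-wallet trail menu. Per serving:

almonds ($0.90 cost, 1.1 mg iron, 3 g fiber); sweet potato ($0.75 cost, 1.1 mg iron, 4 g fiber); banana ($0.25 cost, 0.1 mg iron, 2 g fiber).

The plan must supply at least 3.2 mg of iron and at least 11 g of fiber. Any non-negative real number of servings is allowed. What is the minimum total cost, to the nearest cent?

$2.18

almonds only: max(3.2/1.1, 11/3) = 3.667 servings → $3.30.
sweet potato only: max(3.2/1.1, 11/4) = 2.909 servings → $2.18.
banana only: max(3.2/0.1, 11/2) = 32 servings → $8.00.
almonds + sweet potato with both tight: 0.6364 servings and 2.273 servings → $2.28.
almonds + banana with both tight: 2.789 servings and 1.316 servings → $2.84.
sweet potato + banana with both targets exact would need a negative amount; discard.
Cheapest feasible corner: $2.18.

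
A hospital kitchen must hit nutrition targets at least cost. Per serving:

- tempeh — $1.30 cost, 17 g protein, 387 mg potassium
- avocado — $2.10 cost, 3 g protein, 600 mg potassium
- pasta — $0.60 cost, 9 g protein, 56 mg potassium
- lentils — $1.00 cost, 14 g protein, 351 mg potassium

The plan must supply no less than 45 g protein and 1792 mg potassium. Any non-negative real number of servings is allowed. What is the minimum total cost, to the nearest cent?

Two binding constraints pin down two serving amounts, so the optimal mix uses at most two foods. The candidates are each food alone (scaled to the tighter of protein/potassium) and each pair with both constraints tight.
tempeh only: max(45/17, 1792/387) = 4.63 servings → $6.02.
avocado only: max(45/3, 1792/600) = 15 servings → $31.50.
pasta only: max(45/9, 1792/56) = 32 servings → $19.20.
lentils only: max(45/14, 1792/351) = 5.105 servings → $5.11.
tempeh + avocado with both tight: 2.392 servings and 1.444 servings → $6.14.
tempeh + pasta: the both-tight solution has a negative serving — not a feasible corner.
tempeh + lentils: the both-tight solution has a negative serving — not a feasible corner.
avocado + pasta with both tight: 2.601 servings and 4.133 servings → $7.94.
avocado + lentils with both tight: 1.265 servings and 2.943 servings → $5.60.
pasta + lentils: the both-tight solution has a negative serving — not a feasible corner.
The minimum over all feasible corners is $5.11.

$5.11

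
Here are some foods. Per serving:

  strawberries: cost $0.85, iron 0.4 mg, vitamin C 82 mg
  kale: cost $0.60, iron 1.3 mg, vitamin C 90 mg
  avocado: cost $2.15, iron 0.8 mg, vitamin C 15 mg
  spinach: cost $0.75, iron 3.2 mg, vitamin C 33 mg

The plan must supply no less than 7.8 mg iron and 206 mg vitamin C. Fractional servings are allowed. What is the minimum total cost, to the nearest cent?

$2.31

A basic optimal solution has at most two foods positive. Try each food alone and each pair with both targets met exactly.
strawberries only: max(7.8/0.4, 206/82) = 19.5 servings → $16.57.
kale only: max(7.8/1.3, 206/90) = 6 servings → $3.60.
avocado only: max(7.8/0.8, 206/15) = 13.73 servings → $29.53.
spinach only: max(7.8/3.2, 206/33) = 6.242 servings → $4.68.
strawberries + kale: intersection lies outside the first quadrant.
strawberries + avocado with both tight: 0.802 servings and 9.349 servings → $20.78.
strawberries + spinach with both tight: 1.612 servings and 2.236 servings → $3.05.
kale + avocado with both tight: 0.9105 servings and 8.27 servings → $18.33.
kale + spinach with both tight: 1.639 servings and 1.772 servings → $2.31.
avocado + spinach: intersection lies outside the first quadrant.
So the least-cost plan costs $2.31.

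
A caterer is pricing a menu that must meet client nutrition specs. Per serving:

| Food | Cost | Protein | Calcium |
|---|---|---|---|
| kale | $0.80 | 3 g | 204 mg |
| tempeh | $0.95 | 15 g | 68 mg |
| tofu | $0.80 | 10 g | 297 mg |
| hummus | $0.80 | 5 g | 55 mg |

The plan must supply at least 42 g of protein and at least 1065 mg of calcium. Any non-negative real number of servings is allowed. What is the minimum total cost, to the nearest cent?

$3.24

With two linear requirements the optimum uses one or two foods; enumerate the corners.
kale only: max(42/3, 1065/204) = 14 servings → $11.20.
tempeh only: max(42/15, 1065/68) = 15.66 servings → $14.88.
tofu only: max(42/10, 1065/297) = 4.2 servings → $3.36.
hummus only: max(42/5, 1065/55) = 19.36 servings → $15.49.
kale + tempeh with both tight: 4.593 servings and 1.881 servings → $5.46.
kale + tofu: intersection lies outside the first quadrant.
kale + hummus with both tight: 3.526 servings and 6.284 servings → $7.85.
tempeh + tofu with both tight: 0.4832 servings and 3.475 servings → $3.24.
tempeh + hummus: the both-tight solution has a negative serving — not a feasible corner.
tofu + hummus with both tight: 3.225 servings and 1.951 servings → $4.14.
Cheapest feasible corner: $3.24.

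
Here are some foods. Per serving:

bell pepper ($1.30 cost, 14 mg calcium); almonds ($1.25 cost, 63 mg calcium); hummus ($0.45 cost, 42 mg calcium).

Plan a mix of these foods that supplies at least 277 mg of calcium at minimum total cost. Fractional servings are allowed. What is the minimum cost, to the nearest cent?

$2.97

Cost per mg of calcium: hummus $0.0107, almonds $0.0198, bell pepper $0.0929.
With no serving limits, use only hummus: 277 mg / 42 mg = 6.595 servings × $0.45 = $2.97.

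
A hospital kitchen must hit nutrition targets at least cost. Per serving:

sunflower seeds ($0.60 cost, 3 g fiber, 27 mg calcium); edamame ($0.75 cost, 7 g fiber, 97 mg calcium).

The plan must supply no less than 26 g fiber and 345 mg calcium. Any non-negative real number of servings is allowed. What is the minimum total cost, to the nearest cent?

$2.79

Compare the cost at each extreme point of the feasible region.
sunflower seeds only: max(26/3, 345/27) = 12.78 servings → $7.67.
edamame only: max(26/7, 345/97) = 3.714 servings → $2.79.
sunflower seeds + edamame with both tight: 1.049 servings and 3.265 servings → $3.08.
Cheapest feasible corner: $2.79.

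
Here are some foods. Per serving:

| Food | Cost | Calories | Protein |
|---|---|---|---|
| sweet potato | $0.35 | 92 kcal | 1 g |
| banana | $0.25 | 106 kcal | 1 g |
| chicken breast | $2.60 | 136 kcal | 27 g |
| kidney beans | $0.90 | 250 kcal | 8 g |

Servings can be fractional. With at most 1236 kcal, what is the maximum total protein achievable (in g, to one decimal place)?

245.4 g

Protein per kcal: chicken breast 0.1985, kidney beans 0.032, sweet potato 0.01087, banana 0.009434.
With no serving limits, spend the whole calories allowance on chicken breast: 1236 kcal / 136 kcal × 27 g = 245.4 g.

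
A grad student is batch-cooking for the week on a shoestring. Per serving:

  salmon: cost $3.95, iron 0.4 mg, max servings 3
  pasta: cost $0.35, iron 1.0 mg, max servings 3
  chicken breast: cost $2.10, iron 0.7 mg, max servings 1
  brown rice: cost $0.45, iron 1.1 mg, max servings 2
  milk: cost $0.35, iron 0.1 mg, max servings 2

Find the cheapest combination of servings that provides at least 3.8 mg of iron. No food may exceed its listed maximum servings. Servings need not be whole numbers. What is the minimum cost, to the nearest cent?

$1.38

Cost per mg of iron: pasta $0.3500, brown rice $0.4091, chicken breast $3.0000, milk $3.5000, salmon $9.8750.
Take 3 servings of pasta: +3.0 mg iron for $1.05 (total $1.05, still need 0.8 mg).
Take 0.7273 servings of brown rice: +0.8 mg iron for $0.33 (total $1.38, still need 0.0 mg).
Filling from the cheapest source first is optimal under one linear minimum: $1.38.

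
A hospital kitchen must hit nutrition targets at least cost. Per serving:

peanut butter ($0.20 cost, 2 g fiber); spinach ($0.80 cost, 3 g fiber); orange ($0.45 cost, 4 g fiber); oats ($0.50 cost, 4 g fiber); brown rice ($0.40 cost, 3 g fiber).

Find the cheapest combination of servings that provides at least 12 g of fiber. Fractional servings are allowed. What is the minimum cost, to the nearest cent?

Cost per g of fiber: peanut butter $0.1000, orange $0.1125, oats $0.1250, brown rice $0.1333, spinach $0.2667.
With no serving limits, use only peanut butter: 12 g / 2 g = 6 servings × $0.20 = $1.20.

$1.20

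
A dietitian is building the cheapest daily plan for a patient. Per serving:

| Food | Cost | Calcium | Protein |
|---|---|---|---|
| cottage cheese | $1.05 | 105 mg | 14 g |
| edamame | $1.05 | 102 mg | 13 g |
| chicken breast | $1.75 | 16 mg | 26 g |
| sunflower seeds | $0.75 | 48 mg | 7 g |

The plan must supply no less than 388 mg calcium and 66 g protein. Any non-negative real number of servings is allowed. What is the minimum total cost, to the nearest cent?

Two binding constraints pin down two serving amounts, so the optimal mix uses at most two foods. The candidates are each food alone (scaled to the tighter of calcium/protein) and each pair with both constraints tight.
cottage cheese only: max(388/105, 66/14) = 4.714 servings → $4.95.
edamame only: max(388/102, 66/13) = 5.077 servings → $5.33.
chicken breast only: max(388/16, 66/26) = 24.25 servings → $42.44.
sunflower seeds only: max(388/48, 66/7) = 9.429 servings → $7.07.
cottage cheese + edamame: intersection lies outside the first quadrant.
cottage cheese + chicken breast with both tight: 3.604 servings and 0.5978 servings → $4.83.
cottage cheese + sunflower seeds with both targets exact would need a negative amount; discard.
edamame + chicken breast with both tight: 3.696 servings and 0.6907 servings → $5.09.
edamame + sunflower seeds with both targets exact would need a negative amount; discard.
chicken breast + sunflower seeds with both tight: 0.3979 servings and 7.951 servings → $6.66.
The minimum over all feasible corners is $4.83.

$4.83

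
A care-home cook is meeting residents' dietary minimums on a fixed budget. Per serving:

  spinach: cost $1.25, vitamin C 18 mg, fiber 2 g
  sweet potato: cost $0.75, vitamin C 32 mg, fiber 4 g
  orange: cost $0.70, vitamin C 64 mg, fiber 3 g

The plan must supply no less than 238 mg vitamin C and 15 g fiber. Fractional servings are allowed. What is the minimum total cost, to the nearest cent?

For a min-cost LP with two ≥-constraints, a basic feasible solution has at most two positive variables.
spinach only: max(238/18, 15/2) = 13.22 servings → $16.53.
sweet potato only: max(238/32, 15/4) = 7.438 servings → $5.58.
orange only: max(238/64, 15/3) = 5 servings → $3.50.
spinach + sweet potato: the both-tight solution has a negative serving — not a feasible corner.
spinach + orange with both tight: 3.324 servings and 2.784 servings → $6.10.
sweet potato + orange with both tight: 1.538 servings and 2.95 servings → $3.22.
Cheapest feasible corner: $3.22.

$3.22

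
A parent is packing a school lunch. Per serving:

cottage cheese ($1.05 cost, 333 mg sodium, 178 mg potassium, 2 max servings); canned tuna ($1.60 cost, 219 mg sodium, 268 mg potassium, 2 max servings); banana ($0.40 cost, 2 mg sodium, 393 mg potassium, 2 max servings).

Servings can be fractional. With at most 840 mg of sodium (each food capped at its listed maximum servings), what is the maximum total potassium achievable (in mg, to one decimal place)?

Potassium per mg sodium: banana 196.5, canned tuna 1.224, cottage cheese 0.5345.
Take 2 servings of banana: uses 4 mg sodium, +786.0 mg potassium (running total 786.0 mg).
Take 2 servings of canned tuna: uses 438 mg sodium, +536.0 mg potassium (running total 1322.0 mg).
Take 1.195 servings of cottage cheese: uses 398 mg sodium, +212.7 mg potassium (running total 1534.7 mg).
Filling greedily by potassium-per-mg sodium is optimal for one linear limit, giving 1534.7 mg.

1534.7 mg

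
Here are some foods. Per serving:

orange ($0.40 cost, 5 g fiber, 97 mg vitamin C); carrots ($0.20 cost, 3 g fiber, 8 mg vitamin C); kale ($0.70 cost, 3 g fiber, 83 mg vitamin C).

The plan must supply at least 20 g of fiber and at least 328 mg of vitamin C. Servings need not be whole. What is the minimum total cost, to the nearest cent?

$1.55

Compare the cost at each extreme point of the feasible region.
orange only: max(20/5, 328/97) = 4 servings → $1.60.
carrots only: max(20/3, 328/8) = 41 servings → $8.20.
kale only: max(20/3, 328/83) = 6.667 servings → $4.67.
orange + carrots with both tight: 3.283 servings and 1.195 servings → $1.55.
orange + kale with both targets exact would need a negative amount; discard.
carrots + kale with both tight: 3.004 servings and 3.662 servings → $3.16.
Cheapest feasible corner: $1.55.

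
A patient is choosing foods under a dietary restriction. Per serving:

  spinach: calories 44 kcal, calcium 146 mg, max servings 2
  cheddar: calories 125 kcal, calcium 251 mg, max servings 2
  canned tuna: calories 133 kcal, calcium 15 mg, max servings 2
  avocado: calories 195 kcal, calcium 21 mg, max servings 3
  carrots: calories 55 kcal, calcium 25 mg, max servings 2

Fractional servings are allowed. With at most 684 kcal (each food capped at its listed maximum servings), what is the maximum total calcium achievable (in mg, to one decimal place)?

Calcium per kcal: spinach 3.318, cheddar 2.008, carrots 0.4545, canned tuna 0.1128, avocado 0.1077.
Take 2 servings of spinach: uses 88 kcal, +292.0 mg calcium (running total 292.0 mg).
Take 2 servings of cheddar: uses 250 kcal, +502.0 mg calcium (running total 794.0 mg).
Take 2 servings of carrots: uses 110 kcal, +50.0 mg calcium (running total 844.0 mg).
Take 1.774 servings of canned tuna: uses 236 kcal, +26.6 mg calcium (running total 870.6 mg).
Filling greedily by calcium-per-kcal is optimal for one linear limit, giving 870.6 mg.

870.6 mg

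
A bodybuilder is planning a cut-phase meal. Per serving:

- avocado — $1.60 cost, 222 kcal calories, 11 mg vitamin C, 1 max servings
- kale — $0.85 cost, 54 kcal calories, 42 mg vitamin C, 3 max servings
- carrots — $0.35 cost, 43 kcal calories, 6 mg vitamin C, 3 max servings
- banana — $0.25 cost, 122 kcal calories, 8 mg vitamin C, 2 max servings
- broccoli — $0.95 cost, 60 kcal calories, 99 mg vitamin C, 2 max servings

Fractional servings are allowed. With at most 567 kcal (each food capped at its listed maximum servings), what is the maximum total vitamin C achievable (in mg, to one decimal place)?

Vitamin C per kcal: broccoli 1.65, kale 0.7778, carrots 0.1395, banana 0.06557, avocado 0.04955.
Take 2 servings of broccoli: uses 120 kcal, +198.0 mg vitamin C (running total 198.0 mg).
Take 3 servings of kale: uses 162 kcal, +126.0 mg vitamin C (running total 324.0 mg).
Take 3 servings of carrots: uses 129 kcal, +18.0 mg vitamin C (running total 342.0 mg).
Take 1.279 servings of banana: uses 156 kcal, +10.2 mg vitamin C (running total 352.2 mg).
Greedy by best ratio exhausts the calories allowance optimally: 352.2 mg.

352.2 mg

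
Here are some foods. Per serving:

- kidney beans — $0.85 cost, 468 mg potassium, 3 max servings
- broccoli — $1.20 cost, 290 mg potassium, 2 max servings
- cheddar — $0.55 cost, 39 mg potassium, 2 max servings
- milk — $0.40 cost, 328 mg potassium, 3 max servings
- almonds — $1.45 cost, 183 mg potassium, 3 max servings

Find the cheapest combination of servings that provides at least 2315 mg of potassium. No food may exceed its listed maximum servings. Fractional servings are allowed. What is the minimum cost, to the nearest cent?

$3.62

Cost per mg of potassium: milk $0.0012, kidney beans $0.0018, broccoli $0.0041, almonds $0.0079, cheddar $0.0141.
Take 3 servings of milk: +984.0 mg potassium for $1.20 (total $1.20, still need 1331.0 mg).
Take 2.844 servings of kidney beans: +1331.0 mg potassium for $2.42 (total $3.62, still need 0.0 mg).
Greedy by cheapest-per-mg is optimal for a single linear constraint, so the minimum cost is $3.62.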